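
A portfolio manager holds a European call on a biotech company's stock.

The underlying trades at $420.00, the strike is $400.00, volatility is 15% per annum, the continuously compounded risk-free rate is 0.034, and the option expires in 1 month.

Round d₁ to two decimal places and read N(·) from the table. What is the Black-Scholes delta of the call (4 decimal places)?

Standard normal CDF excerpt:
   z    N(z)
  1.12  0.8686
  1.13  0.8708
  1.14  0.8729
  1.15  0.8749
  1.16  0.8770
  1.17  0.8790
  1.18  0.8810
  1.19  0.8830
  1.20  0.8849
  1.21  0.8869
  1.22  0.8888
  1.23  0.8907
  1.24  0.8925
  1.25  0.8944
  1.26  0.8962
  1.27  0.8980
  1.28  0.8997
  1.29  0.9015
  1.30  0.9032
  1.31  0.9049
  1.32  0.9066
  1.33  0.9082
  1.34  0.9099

σ√T = 0.15 × 0.2887 = 0.0433
d₁ = [ln(420/400) + (0.034 + 0.15²/2)·0.08333] / 0.0433 = [0.0488 + 0.0038] / 0.0433 = 1.2138 ≈ 1.21
N(d₁) = N(1.21) = 0.8869
Δ_call = N(d₁) = 0.8869

0.8869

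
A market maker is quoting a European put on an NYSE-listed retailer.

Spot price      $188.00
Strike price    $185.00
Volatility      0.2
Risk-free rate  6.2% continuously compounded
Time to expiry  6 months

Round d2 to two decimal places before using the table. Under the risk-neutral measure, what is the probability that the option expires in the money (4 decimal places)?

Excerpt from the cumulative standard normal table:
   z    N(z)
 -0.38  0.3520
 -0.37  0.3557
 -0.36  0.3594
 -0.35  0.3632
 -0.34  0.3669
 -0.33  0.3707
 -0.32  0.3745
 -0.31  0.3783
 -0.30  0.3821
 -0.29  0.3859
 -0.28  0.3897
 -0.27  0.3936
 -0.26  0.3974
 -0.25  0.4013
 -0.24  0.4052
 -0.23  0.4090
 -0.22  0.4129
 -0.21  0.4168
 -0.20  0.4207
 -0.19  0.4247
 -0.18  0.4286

σ√T = 0.2 × 0.7071 = 0.1414
d₁ = [ln(188/185) + (0.062 + 0.2²/2)·0.5] / 0.1414 = [0.0161 + 0.0410] / 0.1414 = 0.4037 ⇒ 0.40
d₂ = d₁ − σ√T = 0.4037 − 0.1414 = 0.2622 ⇒ 0.26
Pr(exercise) under Q = N(−d₂) = N(-0.26) = 0.3974

0.3974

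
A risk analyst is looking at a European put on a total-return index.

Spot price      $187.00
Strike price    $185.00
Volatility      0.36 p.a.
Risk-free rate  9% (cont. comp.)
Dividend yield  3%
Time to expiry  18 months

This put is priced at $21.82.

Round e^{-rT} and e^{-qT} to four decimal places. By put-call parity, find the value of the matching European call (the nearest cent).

exp(−qT) = exp(−0.03·1.5) = 0.9560;  exp(−rT) = exp(−0.09·1.5) = 0.8737
Put-call parity: C − P = S·e^(−qT) − K·e^(−rT) = 187·0.9560 − 185·0.8737 = 178.7720 − 161.6345 = 17.1375
C = P + (C − P) = 21.82 + (17.1375) = 38.9575

$38.96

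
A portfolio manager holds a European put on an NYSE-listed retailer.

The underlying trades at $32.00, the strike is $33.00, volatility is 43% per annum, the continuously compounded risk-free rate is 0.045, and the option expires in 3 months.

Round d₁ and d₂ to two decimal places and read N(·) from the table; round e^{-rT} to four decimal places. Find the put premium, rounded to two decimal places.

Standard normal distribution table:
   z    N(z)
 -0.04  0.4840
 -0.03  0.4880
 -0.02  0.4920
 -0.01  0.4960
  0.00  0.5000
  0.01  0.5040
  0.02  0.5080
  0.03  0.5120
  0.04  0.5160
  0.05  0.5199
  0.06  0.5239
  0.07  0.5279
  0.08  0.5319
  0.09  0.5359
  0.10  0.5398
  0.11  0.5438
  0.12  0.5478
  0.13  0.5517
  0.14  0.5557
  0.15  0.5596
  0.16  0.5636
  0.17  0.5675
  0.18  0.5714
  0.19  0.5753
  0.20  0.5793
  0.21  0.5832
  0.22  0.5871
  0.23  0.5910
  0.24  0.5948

$3.16

T = 0.25;  σ√T = 0.2150
d₁ = [ln(32/33) + (0.045 + 0.43²/2)·0.25] / 0.2150 = [-0.0308 + 0.0344] / 0.2150 = 0.0167 ≈ 0.02
d₂ = d₁ − σ√T = 0.0167 − 0.2150 = -0.1983 ≈ -0.20
exp(−rT) = exp(−0.045·0.25) = 0.9888
P = 33·0.9888·N(0.20) − 32·N(-0.02) = 33·0.9888·0.5793 − 32·0.4920 = 18.9028 − 15.7440 = 3.1588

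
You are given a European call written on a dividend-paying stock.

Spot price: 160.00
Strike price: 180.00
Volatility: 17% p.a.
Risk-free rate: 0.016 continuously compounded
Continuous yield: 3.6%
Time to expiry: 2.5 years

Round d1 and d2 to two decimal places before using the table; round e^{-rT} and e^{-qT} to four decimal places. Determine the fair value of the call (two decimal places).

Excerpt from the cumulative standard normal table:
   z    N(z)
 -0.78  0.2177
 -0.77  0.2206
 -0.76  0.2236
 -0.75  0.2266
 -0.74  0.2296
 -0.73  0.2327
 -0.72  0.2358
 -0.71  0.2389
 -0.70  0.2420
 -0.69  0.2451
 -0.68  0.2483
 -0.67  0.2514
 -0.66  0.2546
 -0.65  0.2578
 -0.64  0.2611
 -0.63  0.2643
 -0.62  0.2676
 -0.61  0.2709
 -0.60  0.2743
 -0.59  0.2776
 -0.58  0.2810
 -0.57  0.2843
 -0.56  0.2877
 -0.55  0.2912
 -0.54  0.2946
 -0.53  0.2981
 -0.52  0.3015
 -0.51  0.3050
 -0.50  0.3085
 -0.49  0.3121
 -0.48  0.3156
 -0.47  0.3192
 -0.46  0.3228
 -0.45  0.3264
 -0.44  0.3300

σ√T = 0.17·√2.5 = 0.2688
d₁ = [ln(160/180) + (0.016 − 0.036 + 0.17²/2)·2.5] / 0.2688 = [-0.1178 − 0.0139] / 0.2688 = -0.4898 ≈ -0.49
d₂ = d₁ − σ√T = -0.4898 − 0.2688 = -0.7586 ≈ -0.76
e^(−qT) = e^(−0.036·2.5) = 0.9139;  e^(−rT) = e^(−0.016·2.5) = 0.9608
N(d₁) = N(-0.49) = 0.3121;  N(d₂) = N(-0.76) = 0.2236
C = 160·0.9139·0.3121 − 180·0.9608·0.2236 = 45.6365 − 38.6703 = 6.9662

6.97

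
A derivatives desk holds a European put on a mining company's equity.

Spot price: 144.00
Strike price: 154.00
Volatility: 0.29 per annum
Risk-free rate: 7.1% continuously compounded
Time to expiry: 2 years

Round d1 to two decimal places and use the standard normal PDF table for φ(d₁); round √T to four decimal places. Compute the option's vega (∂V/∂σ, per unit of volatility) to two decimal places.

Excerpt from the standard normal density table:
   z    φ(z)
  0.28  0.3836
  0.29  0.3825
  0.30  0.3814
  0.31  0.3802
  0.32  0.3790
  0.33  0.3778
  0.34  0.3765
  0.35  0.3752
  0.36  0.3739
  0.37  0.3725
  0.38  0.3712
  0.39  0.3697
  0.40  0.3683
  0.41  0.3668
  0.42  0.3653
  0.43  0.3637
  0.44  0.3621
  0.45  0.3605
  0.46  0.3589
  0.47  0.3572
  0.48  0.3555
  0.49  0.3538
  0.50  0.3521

75.29

T = 2;  σ√T = 0.4101
d₁ = [ln(144/154) + (0.071 + ½·0.29²)·2] / (σ√T) = (-0.0671 + 0.2261) / 0.4101 = 0.3876 → 0.39
√T = √2 = 1.4142
φ(d₁) = φ(0.39) = 0.3697
vega = S·φ(d₁)·√T = 144·0.3697·1.4142 = 75.2875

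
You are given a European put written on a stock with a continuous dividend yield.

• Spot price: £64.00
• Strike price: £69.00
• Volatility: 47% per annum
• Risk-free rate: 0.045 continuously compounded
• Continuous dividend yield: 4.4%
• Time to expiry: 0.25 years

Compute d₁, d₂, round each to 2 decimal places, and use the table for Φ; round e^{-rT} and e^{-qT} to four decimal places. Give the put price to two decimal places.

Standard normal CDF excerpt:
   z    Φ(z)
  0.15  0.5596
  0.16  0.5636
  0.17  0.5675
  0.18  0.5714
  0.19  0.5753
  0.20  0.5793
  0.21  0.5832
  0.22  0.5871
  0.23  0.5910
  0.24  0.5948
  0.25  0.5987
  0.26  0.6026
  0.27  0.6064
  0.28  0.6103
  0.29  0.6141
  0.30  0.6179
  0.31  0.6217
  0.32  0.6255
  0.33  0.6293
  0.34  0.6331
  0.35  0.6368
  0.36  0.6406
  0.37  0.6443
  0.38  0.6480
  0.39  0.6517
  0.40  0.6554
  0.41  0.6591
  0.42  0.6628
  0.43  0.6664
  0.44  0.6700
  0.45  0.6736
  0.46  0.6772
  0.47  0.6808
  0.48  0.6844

£9.04

T = 0.25;  σ√T = 0.2350
d₁ = [ln(64/69) + (0.045 − 0.044 + ½·0.47²)·0.25] / (σ√T) = (-0.0752 + 0.0279) / 0.2350 = -0.2015 ⇒ -0.20
d₂ = -0.2015 − 0.2350 = -0.4365 ⇒ -0.44
e^(−qT) = e^(−0.044·0.25) = 0.9891;  e^(−rT) = e^(−0.045·0.25) = 0.9888
P = 69·0.9888·N(0.44) − 64·0.9891·N(0.20) = 69·0.9888·0.6700 − 64·0.9891·0.5793 = 45.7122 − 36.6711 = 9.0411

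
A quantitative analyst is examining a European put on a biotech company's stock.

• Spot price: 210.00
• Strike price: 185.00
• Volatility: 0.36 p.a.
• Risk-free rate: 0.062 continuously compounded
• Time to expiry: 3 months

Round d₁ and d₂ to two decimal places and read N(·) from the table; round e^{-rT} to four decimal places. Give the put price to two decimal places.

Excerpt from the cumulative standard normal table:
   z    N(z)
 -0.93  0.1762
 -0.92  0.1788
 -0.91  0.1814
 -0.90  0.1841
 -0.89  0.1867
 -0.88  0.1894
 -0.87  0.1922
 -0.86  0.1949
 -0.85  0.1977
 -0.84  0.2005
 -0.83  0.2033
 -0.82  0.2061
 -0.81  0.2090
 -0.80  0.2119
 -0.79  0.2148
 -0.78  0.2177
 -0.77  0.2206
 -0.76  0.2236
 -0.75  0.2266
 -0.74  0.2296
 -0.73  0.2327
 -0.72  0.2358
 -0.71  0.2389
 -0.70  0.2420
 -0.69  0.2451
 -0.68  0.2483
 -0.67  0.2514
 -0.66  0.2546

4.31

T = 0.25;  σ√T = 0.1800
d₁ = [ln(210/185) + (0.062 + ½·0.36²)·0.25] / (σ√T) = (0.1268 + 0.0317) / 0.1800 = 0.8803 → 0.88
d₂ = 0.8803 − 0.1800 = 0.7003 → 0.70
exp(−rT) = exp(−0.062·0.25) = 0.9846
N(−d₂) = N(-0.70) = 0.2420;  N(−d₁) = N(-0.88) = 0.1894
P = 185·0.9846·0.2420 − 210·0.1894 = 44.0805 − 39.7740 = 4.3065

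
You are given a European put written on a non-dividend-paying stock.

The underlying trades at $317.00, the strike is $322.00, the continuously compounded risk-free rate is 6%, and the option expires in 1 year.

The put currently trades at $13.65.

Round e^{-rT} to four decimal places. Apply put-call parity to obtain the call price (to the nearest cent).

$27.39

e^(−rT) = e^(−0.06·1) = 0.9418
Put-call parity: C − P = S − K·e^(−rT) = 317 − 322·0.9418 = 317 − 303.2596 = 13.7404
C = P + (C − P) = 13.65 + (13.7404) = 27.3904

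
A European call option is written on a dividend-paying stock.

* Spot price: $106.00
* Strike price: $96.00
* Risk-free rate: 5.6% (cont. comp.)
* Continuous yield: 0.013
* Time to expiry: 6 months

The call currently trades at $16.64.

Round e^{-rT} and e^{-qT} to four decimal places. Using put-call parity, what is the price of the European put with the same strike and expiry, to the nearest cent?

e^(−qT) = e^(−0.013·0.5) = 0.9935;  e^(−rT) = e^(−0.056·0.5) = 0.9724
Put-call parity: C − P = S·e^(−qT) − K·e^(−rT) = 106·0.9935 − 96·0.9724 = 105.3110 − 93.3504 = 11.9606
P = C − (C − P) = 16.64 − (11.9606) = 4.6794

$4.68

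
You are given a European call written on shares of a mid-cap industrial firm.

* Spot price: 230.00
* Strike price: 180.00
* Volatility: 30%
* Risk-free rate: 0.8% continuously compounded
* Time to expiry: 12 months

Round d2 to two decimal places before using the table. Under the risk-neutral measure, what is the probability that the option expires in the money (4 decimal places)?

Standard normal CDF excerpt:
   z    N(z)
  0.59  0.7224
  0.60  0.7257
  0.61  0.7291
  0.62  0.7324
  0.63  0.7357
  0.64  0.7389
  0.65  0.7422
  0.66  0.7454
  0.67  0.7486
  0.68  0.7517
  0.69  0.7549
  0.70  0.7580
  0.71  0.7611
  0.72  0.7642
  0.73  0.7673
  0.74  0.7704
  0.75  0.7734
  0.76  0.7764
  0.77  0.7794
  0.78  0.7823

σ√T = 0.3 × 1.0000 = 0.3000
d₁ = [ln(230/180) + (0.008 + 0.3²/2)·1] / 0.3000 = [0.2451 + 0.0530] / 0.3000 = 0.9937 ≈ 0.99
d₂ = d₁ − σ√T = 0.9937 − 0.3000 = 0.6937 ≈ 0.69
Pr(exercise) under Q = N(d₂) = 0.7549

0.7549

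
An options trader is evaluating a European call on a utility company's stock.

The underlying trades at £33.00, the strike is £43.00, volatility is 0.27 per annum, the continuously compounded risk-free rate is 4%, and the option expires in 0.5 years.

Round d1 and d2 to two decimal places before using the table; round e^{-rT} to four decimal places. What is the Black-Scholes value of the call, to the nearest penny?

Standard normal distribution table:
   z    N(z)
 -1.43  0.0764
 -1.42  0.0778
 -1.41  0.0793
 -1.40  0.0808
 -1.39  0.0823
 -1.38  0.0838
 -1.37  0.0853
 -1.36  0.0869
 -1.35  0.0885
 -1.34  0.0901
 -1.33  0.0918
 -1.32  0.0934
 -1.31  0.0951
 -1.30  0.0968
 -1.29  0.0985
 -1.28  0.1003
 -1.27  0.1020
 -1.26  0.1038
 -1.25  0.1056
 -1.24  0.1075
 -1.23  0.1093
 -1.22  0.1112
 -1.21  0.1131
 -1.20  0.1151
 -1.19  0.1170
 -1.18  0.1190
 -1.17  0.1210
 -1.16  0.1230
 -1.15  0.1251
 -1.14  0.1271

£0.33

σ√T = 0.27·√0.5 = 0.1909
d₁ = [ln(33/43) + (0.04 + 0.27²/2)·0.5] / 0.1909 = [-0.2647 + 0.0382] / 0.1909 = -1.1862 ⇒ -1.19
d₂ = d₁ − σ√T = -1.1862 − 0.1909 = -1.3771 ⇒ -1.38
e^(−rT) = e^(−0.04·0.5) = 0.9802
C = 33·N(-1.19) − 43·0.9802·N(-1.38) = 33·0.1170 − 43·0.9802·0.0838 = 3.8610 − 3.5321 = 0.3289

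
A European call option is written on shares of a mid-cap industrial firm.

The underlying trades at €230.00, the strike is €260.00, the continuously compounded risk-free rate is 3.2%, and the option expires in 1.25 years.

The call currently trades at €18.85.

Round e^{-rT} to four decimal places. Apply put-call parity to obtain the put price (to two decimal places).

e^(−rT) = e^(−0.032·1.25) = 0.9608
Put-call parity: C − P = S − K·e^(−rT) = 230 − 260·0.9608 = 230 − 249.8080 = -19.8080
P = C − (C − P) = 18.85 − (-19.8080) = 38.6580

€38.66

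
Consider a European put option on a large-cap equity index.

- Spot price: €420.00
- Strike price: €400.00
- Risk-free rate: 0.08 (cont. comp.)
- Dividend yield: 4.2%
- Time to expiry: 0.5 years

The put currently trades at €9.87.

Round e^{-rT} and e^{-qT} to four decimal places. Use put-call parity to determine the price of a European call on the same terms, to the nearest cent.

exp(−qT) = exp(−0.042·0.5) = 0.9792;  exp(−rT) = exp(−0.08·0.5) = 0.9608
Put-call parity: C − P = S·e^(−qT) − K·e^(−rT) = 420·0.9792 − 400·0.9608 = 411.2640 − 384.3200 = 26.9440
C = P + (C − P) = 9.87 + (26.9440) = 36.8140

€36.81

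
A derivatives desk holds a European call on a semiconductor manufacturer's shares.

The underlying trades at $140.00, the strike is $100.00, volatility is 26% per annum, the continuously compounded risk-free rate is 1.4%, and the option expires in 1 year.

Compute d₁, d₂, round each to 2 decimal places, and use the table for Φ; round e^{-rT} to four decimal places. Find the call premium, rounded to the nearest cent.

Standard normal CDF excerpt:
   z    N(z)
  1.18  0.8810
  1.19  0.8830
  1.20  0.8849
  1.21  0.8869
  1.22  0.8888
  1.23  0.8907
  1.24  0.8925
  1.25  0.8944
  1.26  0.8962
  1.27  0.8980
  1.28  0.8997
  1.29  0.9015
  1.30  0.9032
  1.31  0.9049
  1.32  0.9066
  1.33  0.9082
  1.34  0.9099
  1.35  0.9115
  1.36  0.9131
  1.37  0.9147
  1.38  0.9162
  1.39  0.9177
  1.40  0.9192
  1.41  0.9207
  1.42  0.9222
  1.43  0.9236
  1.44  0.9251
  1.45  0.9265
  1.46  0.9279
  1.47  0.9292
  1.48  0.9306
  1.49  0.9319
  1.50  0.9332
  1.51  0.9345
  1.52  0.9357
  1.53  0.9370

$42.64

T = 1;  σ√T = 0.2600
d₁ = [ln(140/100) + (0.014 + 0.26²/2)·1] / 0.2600 = [0.3365 + 0.0478] / 0.2600 = 1.4780 ≈ 1.48
d₂ = d₁ − σ√T = 1.4780 − 0.2600 = 1.2180 ≈ 1.22
e^(−rT) = e^(−0.014·1) = 0.9861
N(d₁) = N(1.48) = 0.9306;  N(d₂) = N(1.22) = 0.8888
C = 140·0.9306 − 100·0.9861·0.8888 = 130.2840 − 87.6446 = 42.6394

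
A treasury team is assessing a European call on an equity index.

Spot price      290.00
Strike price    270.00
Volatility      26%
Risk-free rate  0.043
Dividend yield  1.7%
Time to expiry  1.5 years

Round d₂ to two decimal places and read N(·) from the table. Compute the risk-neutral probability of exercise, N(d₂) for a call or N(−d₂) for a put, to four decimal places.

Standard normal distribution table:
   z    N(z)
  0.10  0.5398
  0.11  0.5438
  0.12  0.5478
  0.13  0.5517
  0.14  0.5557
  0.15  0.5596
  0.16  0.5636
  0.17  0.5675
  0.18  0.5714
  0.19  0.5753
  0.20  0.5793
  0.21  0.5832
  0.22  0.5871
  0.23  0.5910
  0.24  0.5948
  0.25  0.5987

σ√T = 0.26 × 1.2247 = 0.3184
d₁ = [ln(290/270) + (0.043 − 0.017 + ½·0.26²)·1.5] / (σ√T) = (0.0715 + 0.0897) / 0.3184 = 0.5061 ⇒ 0.51
d₂ = 0.5061 − 0.3184 = 0.1877 ⇒ 0.19
Risk-neutral Pr[S_T > K] = N(d₂) = N(0.19) = 0.5753

0.5753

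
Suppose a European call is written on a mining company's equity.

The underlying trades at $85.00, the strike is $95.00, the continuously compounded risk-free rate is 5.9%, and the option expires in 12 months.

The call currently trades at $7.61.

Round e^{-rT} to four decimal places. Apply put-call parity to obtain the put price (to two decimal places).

exp(−rT) = exp(−0.059·1) = 0.9427
Put-call parity: C − P = S − K·e^(−rT) = 85 − 95·0.9427 = 85 − 89.5565 = -4.5565
P = C − (C − P) = 7.61 − (-4.5565) = 12.1665

$12.17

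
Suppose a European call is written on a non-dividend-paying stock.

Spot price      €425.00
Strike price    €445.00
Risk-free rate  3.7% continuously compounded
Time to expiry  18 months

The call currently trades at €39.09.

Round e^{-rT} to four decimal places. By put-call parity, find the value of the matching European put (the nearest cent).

€35.06

e^(−rT) = e^(−0.037·1.5) = 0.9460
Put-call parity: C − P = S − K·e^(−rT) = 425 − 445·0.9460 = 425 − 420.9700 = 4.0300
P = C − (C − P) = 39.09 − (4.0300) = 35.0600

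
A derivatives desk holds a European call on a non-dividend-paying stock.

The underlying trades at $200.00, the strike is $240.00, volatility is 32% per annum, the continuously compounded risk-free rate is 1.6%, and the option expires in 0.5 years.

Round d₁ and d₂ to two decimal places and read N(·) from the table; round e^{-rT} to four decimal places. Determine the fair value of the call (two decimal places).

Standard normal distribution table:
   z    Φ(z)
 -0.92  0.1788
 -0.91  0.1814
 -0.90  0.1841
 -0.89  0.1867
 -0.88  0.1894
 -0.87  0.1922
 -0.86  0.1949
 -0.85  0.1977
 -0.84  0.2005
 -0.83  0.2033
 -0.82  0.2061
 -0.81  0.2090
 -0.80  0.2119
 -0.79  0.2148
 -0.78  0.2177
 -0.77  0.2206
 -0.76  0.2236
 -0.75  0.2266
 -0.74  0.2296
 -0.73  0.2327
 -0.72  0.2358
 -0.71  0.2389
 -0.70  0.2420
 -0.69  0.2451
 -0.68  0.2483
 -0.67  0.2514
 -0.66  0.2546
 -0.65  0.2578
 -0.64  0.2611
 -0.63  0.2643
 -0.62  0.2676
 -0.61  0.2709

$5.83

σ√T = 0.32·√0.5 = 0.2263
d₁ = [ln(200/240) + (0.016 + ½·0.32²)·0.5] / (σ√T) = (-0.1823 + 0.0336) / 0.2263 = -0.6573 which rounds to -0.66
d₂ = -0.6573 − 0.2263 = -0.8835 which rounds to -0.88
e^(−rT) = e^(−0.016·0.5) = 0.9920
N(d₁) = N(-0.66) = 0.2546;  N(d₂) = N(-0.88) = 0.1894
C = 200·0.2546 − 240·0.9920·0.1894 = 50.9200 − 45.0924 = 5.8276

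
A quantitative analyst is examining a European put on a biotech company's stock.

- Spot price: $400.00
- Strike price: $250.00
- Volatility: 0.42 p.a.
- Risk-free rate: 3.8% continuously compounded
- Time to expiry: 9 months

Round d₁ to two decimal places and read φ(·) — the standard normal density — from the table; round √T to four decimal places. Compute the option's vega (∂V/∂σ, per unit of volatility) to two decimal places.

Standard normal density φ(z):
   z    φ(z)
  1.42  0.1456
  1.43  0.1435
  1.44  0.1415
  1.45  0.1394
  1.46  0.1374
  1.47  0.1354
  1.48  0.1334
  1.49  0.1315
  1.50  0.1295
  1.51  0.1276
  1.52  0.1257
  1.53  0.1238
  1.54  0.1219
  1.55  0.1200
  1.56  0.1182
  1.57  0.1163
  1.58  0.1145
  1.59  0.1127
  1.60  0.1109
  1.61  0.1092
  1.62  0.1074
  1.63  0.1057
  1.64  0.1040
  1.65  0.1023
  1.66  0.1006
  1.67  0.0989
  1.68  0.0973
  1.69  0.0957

41.57

σ√T = 0.42 × 0.8660 = 0.3637
d₁ = [ln(400/250) + (0.038 + 0.42²/2)·0.75] / 0.3637 = [0.4700 + 0.0946] / 0.3637 = 1.5524 ⇒ 1.55
√T = √0.75 = 0.8660
φ(d₁) = φ(1.55) = 0.1200
vega = S·φ(d₁)·√T = 400·0.1200·0.8660 = 41.5680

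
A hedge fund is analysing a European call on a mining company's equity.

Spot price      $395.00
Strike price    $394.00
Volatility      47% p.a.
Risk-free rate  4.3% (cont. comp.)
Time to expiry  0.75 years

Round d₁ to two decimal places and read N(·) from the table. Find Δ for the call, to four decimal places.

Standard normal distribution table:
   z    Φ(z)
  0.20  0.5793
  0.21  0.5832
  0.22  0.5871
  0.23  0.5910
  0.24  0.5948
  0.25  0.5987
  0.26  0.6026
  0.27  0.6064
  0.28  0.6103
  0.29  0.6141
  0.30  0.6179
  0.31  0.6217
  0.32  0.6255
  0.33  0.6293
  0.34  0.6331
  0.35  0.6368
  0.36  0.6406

σ√T = 0.47 × 0.8660 = 0.4070
ln(S/K) + (r + σ²/2)T = ln(395/394) + (0.043 + 0.47²/2)·0.75 = 0.0025 + 0.1151 = 0.1176
d₁ = 0.1176 / 0.4070 = 0.2890 ≈ 0.29
N(d₁) = N(0.29) = 0.6141
Δ_call = N(d₁) = 0.6141

0.6141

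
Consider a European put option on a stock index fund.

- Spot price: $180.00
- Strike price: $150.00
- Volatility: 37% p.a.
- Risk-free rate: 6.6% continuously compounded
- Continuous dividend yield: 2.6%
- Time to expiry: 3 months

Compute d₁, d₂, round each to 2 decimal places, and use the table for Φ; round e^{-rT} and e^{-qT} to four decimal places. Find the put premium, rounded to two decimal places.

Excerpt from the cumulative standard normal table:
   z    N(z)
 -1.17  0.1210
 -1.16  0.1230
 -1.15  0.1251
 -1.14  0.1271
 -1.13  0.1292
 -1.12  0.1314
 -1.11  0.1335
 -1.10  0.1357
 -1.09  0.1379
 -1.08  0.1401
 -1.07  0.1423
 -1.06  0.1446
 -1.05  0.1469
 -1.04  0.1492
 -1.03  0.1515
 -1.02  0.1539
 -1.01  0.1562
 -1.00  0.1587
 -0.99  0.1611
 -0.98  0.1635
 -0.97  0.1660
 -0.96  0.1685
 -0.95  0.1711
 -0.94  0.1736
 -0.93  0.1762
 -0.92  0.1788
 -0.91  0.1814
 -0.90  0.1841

σ√T = 0.37 × 0.5000 = 0.1850
d₁ = [ln(180/150) + (0.066 − 0.026 + ½·0.37²)·0.25] / (σ√T) = (0.1823 + 0.0271) / 0.1850 = 1.1321 ⇒ 1.13
d₂ = 1.1321 − 0.1850 = 0.9471 ⇒ 0.95
e^(−qT) = e^(−0.026·0.25) = 0.9935;  e^(−rT) = e^(−0.066·0.25) = 0.9836
N(−d₂) = N(-0.95) = 0.1711;  N(−d₁) = N(-1.13) = 0.1292
P = 150·0.9836·0.1711 − 180·0.9935·0.1292 = 25.2441 − 23.1048 = 2.1393

$2.14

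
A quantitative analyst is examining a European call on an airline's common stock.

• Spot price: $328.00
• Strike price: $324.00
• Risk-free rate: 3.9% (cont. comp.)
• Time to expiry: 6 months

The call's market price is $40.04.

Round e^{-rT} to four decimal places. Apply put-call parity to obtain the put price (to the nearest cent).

$29.79

e^(−rT) = e^(−0.039·0.5) = 0.9807
Put-call parity: C − P = S − K·e^(−rT) = 328 − 324·0.9807 = 328 − 317.7468 = 10.2532
P = C − (C − P) = 40.04 − (10.2532) = 29.7868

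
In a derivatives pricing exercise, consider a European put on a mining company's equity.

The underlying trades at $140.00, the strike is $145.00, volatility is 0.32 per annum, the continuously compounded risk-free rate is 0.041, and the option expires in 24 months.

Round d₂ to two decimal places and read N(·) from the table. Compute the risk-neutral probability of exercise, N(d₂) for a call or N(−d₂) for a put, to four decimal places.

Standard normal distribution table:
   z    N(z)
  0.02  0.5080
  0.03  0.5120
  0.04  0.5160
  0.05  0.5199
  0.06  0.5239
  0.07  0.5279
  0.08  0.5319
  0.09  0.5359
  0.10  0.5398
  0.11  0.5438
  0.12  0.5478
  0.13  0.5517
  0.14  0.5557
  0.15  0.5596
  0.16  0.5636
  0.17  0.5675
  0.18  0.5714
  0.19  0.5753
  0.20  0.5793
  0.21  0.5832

T = 2;  σ√T = 0.4525
ln(S/K) + (r + σ²/2)T = ln(140/145) + (0.041 + 0.32²/2)·2 = -0.0351 + 0.1844 = 0.1493
d₁ = 0.1493 / 0.4525 = 0.3299 which rounds to 0.33
d₂ = d₁ − σ√T = 0.3299 − 0.4525 = -0.1226 which rounds to -0.12
Pr(exercise) under Q = N(−d₂) = N(0.12) = 0.5478

0.5478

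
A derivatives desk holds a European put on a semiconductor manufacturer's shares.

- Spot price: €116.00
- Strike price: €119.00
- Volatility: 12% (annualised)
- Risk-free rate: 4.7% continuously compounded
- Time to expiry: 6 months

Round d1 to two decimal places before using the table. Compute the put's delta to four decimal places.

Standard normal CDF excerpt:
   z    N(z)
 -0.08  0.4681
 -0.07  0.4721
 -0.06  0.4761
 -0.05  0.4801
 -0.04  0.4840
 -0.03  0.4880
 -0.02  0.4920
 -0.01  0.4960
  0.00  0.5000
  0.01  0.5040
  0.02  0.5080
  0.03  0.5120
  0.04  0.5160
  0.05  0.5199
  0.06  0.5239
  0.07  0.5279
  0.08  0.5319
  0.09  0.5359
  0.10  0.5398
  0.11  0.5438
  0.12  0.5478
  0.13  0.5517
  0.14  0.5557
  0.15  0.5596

T = 0.5;  σ√T = 0.0849
d₁ = [ln(116/119) + (0.047 + ½·0.12²)·0.5] / (σ√T) = (-0.0255 + 0.0271) / 0.0849 = 0.0185 ⇒ 0.02
N(d₁) = N(0.02) = 0.5080
Δ_put = N(d₁) − 1 = 0.5080 − 1 = -0.4920

-0.4920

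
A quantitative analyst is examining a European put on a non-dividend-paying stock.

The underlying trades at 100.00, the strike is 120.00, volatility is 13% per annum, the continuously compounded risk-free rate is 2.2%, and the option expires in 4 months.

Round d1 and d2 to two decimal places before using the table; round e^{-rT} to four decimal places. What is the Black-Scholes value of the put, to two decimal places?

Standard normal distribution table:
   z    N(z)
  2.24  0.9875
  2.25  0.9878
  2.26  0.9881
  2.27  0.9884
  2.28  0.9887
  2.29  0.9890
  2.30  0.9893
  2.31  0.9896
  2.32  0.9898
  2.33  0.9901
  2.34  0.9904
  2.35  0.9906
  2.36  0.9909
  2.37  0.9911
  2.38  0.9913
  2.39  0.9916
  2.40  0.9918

σ√T = 0.13·√0.3333 = 0.0751
d₁ = [ln(100/120) + (0.022 + 0.13²/2)·0.3333] / 0.0751 = [-0.1823 + 0.0101] / 0.0751 = -2.2939 ⇒ -2.29
d₂ = d₁ − σ√T = -2.2939 − 0.0751 = -2.3690 ⇒ -2.37
exp(−rT) = exp(−0.022·0.3333) = 0.9927
N(−d₂) = N(2.37) = 0.9911;  N(−d₁) = N(2.29) = 0.9890
P = 120·0.9927·0.9911 − 100·0.9890 = 118.0638 − 98.9000 = 19.1638

19.16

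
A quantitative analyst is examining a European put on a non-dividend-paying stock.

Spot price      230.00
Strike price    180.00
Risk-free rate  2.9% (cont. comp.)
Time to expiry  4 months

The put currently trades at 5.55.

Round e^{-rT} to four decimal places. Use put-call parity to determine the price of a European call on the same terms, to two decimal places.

e^(−rT) = e^(−0.029·0.3333) = 0.9904
Put-call parity: C − P = S − K·e^(−rT) = 230 − 180·0.9904 = 230 − 178.2720 = 51.7280
C = P + (C − P) = 5.55 + (51.7280) = 57.2780

57.28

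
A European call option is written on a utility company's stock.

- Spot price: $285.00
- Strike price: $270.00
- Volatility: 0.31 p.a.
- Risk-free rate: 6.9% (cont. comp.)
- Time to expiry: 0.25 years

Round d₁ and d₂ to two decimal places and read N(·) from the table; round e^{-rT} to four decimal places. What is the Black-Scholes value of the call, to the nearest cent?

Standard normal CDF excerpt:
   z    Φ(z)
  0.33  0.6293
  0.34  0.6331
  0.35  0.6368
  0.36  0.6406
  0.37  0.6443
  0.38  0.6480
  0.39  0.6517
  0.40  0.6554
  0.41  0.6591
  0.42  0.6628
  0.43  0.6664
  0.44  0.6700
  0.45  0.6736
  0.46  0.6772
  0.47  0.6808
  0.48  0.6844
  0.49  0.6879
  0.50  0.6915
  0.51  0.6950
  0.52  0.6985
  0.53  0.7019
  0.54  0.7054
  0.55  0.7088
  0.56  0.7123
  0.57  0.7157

$29.07

T = 0.25;  σ√T = 0.1550
d₁ = [ln(285/270) + (0.069 + ½·0.31²)·0.25] / (σ√T) = (0.0541 + 0.0293) / 0.1550 = 0.5376 ⇒ 0.54
d₂ = 0.5376 − 0.1550 = 0.3826 ⇒ 0.38
exp(−rT) = exp(−0.069·0.25) = 0.9829
N(d₁) = N(0.54) = 0.7054;  N(d₂) = N(0.38) = 0.6480
C = 285·0.7054 − 270·0.9829·0.6480 = 201.0390 − 171.9682 = 29.0708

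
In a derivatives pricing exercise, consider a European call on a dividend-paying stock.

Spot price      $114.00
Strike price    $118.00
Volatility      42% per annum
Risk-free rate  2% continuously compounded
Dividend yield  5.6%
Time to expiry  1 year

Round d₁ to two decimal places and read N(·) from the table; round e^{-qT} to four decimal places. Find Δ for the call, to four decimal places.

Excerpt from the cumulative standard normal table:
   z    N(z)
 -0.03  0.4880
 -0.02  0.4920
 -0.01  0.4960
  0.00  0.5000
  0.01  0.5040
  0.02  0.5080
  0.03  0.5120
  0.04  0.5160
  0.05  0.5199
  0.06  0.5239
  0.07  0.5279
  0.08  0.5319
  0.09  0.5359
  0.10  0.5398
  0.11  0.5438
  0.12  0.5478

T = 1;  σ√T = 0.4200
d₁ = [ln(114/118) + (0.02 − 0.056 + ½·0.42²)·1] / (σ√T) = (-0.0345 + 0.0522) / 0.4200 = 0.0422 ⇒ 0.04
N(d₁) = N(0.04) = 0.5160
Δ_call = e^(−qT)·N(d₁) = 0.9455·0.5160 = 0.4879

0.4879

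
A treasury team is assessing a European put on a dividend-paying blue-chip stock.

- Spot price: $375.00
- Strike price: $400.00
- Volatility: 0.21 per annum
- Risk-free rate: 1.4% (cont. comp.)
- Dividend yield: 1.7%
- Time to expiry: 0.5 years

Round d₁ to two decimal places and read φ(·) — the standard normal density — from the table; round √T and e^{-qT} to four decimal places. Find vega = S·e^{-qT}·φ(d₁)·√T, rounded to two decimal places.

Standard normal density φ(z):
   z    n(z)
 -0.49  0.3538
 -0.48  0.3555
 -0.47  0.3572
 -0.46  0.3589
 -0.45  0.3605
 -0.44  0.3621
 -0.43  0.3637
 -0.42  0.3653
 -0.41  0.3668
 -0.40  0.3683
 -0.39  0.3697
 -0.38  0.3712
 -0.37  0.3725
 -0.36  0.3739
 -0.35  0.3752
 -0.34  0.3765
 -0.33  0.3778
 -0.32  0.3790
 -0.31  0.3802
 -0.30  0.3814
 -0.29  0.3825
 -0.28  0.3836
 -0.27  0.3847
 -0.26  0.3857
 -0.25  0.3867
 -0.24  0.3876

σ√T = 0.21 × 0.7071 = 0.1485
ln(S/K) + (r − q + σ²/2)T = ln(375/400) + (0.014 − 0.017 + 0.21²/2)·0.5 = -0.0645 + 0.0095 = -0.0550
d₁ = -0.0550 / 0.1485 = -0.3705 which rounds to -0.37
√T = √0.5 = 0.7071
φ(d₁) = φ(-0.37) = 0.3725
exp(−qT) = exp(−0.017·0.5) = 0.9915
vega = S·exp(−qT)·φ(d₁)·√T = 375·0.9915·0.3725·0.7071 = 97.9335

97.93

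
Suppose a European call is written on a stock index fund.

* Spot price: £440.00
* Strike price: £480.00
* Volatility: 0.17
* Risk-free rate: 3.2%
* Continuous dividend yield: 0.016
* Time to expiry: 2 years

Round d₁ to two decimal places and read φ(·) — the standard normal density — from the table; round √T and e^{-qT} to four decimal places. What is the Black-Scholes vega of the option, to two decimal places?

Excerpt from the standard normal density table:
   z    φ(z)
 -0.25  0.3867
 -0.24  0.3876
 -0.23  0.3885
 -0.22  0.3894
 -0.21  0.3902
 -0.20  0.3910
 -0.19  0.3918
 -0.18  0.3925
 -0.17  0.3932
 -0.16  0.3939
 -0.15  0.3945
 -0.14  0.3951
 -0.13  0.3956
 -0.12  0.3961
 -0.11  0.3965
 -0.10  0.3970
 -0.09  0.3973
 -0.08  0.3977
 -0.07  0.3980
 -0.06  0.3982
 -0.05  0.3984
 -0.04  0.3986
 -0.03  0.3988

σ√T = 0.17·√2 = 0.2404
d₁ = [ln(440/480) + (0.032 − 0.016 + 0.17²/2)·2] / 0.2404 = [-0.0870 + 0.0609] / 0.2404 = -0.1086 ⇒ -0.11
√T = √2 = 1.4142
φ(d₁) = φ(-0.11) = 0.3965
exp(−qT) = exp(−0.016·2) = 0.9685
vega = S·exp(−qT)·φ(d₁)·√T = 440·0.9685·0.3965·1.4142 = 238.9496
(The put has the same vega.)

238.95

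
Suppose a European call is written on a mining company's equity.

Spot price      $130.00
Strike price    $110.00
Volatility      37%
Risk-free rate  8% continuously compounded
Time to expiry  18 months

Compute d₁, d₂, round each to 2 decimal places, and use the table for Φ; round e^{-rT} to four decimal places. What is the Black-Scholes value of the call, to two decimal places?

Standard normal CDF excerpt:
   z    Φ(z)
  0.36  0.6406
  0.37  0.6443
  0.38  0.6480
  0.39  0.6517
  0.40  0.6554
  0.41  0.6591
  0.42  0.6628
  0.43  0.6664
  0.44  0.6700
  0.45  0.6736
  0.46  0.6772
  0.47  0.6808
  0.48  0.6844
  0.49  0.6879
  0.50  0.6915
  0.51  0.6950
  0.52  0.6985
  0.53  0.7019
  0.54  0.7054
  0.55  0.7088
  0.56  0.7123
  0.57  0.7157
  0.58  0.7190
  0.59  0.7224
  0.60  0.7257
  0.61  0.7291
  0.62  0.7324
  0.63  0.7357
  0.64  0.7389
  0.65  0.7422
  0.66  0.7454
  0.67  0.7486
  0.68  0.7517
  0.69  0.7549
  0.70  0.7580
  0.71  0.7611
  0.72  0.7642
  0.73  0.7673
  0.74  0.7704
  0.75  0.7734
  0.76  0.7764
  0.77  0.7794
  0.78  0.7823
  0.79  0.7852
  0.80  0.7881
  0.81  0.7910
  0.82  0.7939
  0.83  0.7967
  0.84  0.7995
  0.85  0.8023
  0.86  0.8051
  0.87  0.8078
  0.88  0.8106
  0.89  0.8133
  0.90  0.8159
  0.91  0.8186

σ√T = 0.37·√1.5 = 0.4532
d₁ = [ln(130/110) + (0.08 + 0.37²/2)·1.5] / 0.4532 = [0.1671 + 0.2227] / 0.4532 = 0.8600 which rounds to 0.86
d₂ = d₁ − σ√T = 0.8600 − 0.4532 = 0.4069 which rounds to 0.41
e^(−rT) = e^(−0.08·1.5) = 0.8869
C = 130·N(0.86) − 110·0.8869·N(0.41) = 130·0.8051 − 110·0.8869·0.6591 = 104.6630 − 64.3011 = 40.3619

$40.36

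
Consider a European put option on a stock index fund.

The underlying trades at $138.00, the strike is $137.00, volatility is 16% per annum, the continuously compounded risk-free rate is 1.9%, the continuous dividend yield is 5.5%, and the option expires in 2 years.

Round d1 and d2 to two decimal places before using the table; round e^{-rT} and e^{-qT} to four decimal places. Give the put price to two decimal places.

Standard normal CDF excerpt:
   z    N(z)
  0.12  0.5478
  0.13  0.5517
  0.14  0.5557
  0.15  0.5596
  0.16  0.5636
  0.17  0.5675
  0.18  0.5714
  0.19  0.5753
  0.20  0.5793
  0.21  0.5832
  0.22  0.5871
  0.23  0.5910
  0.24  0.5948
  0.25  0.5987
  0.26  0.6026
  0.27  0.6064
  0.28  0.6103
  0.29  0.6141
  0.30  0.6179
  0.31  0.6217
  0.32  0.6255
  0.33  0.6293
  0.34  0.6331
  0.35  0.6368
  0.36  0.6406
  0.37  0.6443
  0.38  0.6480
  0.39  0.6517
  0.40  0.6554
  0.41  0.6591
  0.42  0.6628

σ√T = 0.16·√2 = 0.2263
d₁ = [ln(138/137) + (0.019 − 0.055 + ½·0.16²)·2] / (σ√T) = (0.0073 − 0.0464) / 0.2263 = -0.1729 → -0.17
d₂ = -0.1729 − 0.2263 = -0.3992 → -0.40
e^(−qT) = e^(−0.055·2) = 0.8958;  e^(−rT) = e^(−0.019·2) = 0.9627
N(−d₂) = N(0.40) = 0.6554;  N(−d₁) = N(0.17) = 0.5675
P = 137·0.9627·0.6554 − 138·0.8958·0.5675 = 86.4406 − 70.1546 = 16.2861

$16.29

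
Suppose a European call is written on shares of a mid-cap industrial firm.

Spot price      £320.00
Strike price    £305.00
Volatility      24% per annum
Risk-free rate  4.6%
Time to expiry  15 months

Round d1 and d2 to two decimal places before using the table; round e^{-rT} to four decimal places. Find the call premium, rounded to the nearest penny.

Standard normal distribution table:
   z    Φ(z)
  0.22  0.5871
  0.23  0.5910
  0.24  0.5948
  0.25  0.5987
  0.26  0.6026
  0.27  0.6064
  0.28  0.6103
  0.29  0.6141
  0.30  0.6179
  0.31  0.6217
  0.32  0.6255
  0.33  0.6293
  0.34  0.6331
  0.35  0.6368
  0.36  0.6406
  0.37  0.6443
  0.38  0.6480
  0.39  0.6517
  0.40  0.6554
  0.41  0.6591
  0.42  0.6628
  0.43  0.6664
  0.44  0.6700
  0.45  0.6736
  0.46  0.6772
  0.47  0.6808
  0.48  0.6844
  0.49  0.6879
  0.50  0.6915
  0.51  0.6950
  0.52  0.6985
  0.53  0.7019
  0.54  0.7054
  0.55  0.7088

£51.09

σ√T = 0.24·√1.25 = 0.2683
d₁ = [ln(320/305) + (0.046 + 0.24²/2)·1.25] / 0.2683 = [0.0480 + 0.0935] / 0.2683 = 0.5274 which rounds to 0.53
d₂ = d₁ − σ√T = 0.5274 − 0.2683 = 0.2590 which rounds to 0.26
exp(−rT) = exp(−0.046·1.25) = 0.9441
N(d₁) = N(0.53) = 0.7019;  N(d₂) = N(0.26) = 0.6026
C = 320·0.7019 − 305·0.9441·0.6026 = 224.6080 − 173.5190 = 51.0890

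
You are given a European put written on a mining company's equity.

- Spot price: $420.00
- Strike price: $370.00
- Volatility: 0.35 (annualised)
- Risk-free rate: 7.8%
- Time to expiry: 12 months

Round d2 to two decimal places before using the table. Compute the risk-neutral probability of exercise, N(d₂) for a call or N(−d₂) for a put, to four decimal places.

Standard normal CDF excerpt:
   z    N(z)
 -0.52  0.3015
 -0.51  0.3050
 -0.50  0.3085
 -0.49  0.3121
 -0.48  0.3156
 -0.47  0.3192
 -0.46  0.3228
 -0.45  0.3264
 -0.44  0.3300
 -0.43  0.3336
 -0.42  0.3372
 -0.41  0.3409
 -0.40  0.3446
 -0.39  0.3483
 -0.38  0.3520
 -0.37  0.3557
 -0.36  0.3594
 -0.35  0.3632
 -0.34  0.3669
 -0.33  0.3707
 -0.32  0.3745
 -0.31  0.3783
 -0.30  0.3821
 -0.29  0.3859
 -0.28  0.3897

σ√T = 0.35 × 1.0000 = 0.3500
d₁ = [ln(420/370) + (0.078 + 0.35²/2)·1] / 0.3500 = [0.1268 + 0.1392] / 0.3500 = 0.7600 ⇒ 0.76
d₂ = d₁ − σ√T = 0.7600 − 0.3500 = 0.4100 ⇒ 0.41
Risk-neutral Pr[S_T < K] = N(−d₂) = N(-0.41) = 0.3409

0.3409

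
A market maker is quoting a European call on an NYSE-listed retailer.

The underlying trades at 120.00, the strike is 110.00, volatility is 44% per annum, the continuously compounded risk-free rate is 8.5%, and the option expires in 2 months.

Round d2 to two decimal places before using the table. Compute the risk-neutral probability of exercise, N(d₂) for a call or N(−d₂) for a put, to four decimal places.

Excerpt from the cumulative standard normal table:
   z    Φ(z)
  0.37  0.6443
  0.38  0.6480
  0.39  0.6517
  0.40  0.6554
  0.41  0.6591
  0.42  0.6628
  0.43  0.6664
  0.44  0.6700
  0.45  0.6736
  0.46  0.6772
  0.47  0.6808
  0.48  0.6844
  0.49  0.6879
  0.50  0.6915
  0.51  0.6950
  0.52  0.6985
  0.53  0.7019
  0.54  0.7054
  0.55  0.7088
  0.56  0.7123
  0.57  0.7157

0.6808

σ√T = 0.44·√0.1667 = 0.1796
d₁ = [ln(120/110) + (0.085 + 0.44²/2)·0.1667] / 0.1796 = [0.0870 + 0.0303] / 0.1796 = 0.6531 → 0.65
d₂ = d₁ − σ√T = 0.6531 − 0.1796 = 0.4734 → 0.47
Pr(exercise) under Q = N(d₂) = 0.6808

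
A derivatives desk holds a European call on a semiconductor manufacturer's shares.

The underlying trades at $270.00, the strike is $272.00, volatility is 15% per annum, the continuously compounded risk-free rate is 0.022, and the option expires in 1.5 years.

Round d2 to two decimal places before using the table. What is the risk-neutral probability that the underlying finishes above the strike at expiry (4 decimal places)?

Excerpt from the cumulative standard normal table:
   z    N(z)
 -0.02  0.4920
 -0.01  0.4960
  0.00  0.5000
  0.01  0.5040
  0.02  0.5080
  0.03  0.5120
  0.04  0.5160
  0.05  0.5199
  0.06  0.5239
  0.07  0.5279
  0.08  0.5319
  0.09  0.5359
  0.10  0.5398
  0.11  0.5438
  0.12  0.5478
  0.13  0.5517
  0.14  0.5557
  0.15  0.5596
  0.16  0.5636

0.5199

σ√T = 0.15·√1.5 = 0.1837
d₁ = [ln(270/272) + (0.022 + ½·0.15²)·1.5] / (σ√T) = (-0.0074 + 0.0499) / 0.1837 = 0.2313 ⇒ 0.23
d₂ = 0.2313 − 0.1837 = 0.0476 ⇒ 0.05
Pr(exercise) under Q = N(d₂) = 0.5199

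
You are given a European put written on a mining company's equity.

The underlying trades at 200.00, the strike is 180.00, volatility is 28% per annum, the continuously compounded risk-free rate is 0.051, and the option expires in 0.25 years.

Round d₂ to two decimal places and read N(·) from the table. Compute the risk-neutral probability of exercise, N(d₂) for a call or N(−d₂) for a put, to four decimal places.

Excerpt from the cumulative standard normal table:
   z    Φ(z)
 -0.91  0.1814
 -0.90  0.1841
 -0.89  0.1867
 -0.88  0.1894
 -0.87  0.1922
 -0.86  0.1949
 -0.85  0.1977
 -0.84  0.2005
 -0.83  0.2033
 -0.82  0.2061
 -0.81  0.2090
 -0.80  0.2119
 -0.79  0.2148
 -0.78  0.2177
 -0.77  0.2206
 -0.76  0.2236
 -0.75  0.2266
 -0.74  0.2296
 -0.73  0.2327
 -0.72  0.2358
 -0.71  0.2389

0.2206

T = 0.25;  σ√T = 0.1400
d₁ = [ln(200/180) + (0.051 + 0.28²/2)·0.25] / 0.1400 = [0.1054 + 0.0226] / 0.1400 = 0.9136 which rounds to 0.91
d₂ = d₁ − σ√T = 0.9136 − 0.1400 = 0.7736 which rounds to 0.77
Pr(exercise) under Q = N(−d₂) = N(-0.77) = 0.2206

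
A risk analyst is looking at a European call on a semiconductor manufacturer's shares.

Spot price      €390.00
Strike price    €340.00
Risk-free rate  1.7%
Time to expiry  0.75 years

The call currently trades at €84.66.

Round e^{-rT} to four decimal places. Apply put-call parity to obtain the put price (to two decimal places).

€30.34

exp(−rT) = exp(−0.017·0.75) = 0.9873
Put-call parity: C − P = S − K·e^(−rT) = 390 − 340·0.9873 = 390 − 335.6820 = 54.3180
P = C − (C − P) = 84.66 − (54.3180) = 30.3420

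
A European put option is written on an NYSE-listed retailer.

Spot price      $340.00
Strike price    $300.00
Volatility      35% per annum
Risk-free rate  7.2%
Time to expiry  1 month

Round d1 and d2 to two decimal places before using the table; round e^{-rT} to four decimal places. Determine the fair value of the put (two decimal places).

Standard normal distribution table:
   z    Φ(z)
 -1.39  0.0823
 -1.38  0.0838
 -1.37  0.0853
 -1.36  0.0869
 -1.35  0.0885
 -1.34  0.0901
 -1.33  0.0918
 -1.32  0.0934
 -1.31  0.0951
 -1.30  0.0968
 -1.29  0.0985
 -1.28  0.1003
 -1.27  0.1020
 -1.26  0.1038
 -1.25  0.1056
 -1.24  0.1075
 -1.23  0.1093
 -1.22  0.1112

σ√T = 0.35 × 0.2887 = 0.1010
d₁ = [ln(340/300) + (0.072 + 0.35²/2)·0.08333] / 0.1010 = [0.1252 + 0.0111] / 0.1010 = 1.3487 which rounds to 1.35
d₂ = d₁ − σ√T = 1.3487 − 0.1010 = 1.2477 which rounds to 1.25
e^(−rT) = e^(−0.072·0.08333) = 0.9940
N(−d₂) = N(-1.25) = 0.1056;  N(−d₁) = N(-1.35) = 0.0885
P = 300·0.9940·0.1056 − 340·0.0885 = 31.4899 − 30.0900 = 1.3999

$1.40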